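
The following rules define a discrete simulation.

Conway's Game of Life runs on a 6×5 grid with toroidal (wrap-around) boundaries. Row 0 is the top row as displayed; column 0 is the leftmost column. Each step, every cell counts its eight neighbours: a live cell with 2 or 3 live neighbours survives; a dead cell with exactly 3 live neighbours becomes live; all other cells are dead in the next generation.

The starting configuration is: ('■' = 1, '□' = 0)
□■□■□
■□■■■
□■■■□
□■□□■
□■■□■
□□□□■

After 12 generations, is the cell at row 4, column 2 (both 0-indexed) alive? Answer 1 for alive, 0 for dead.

t=0: □■□■□
■□■■■
□■■■□
□■□□■
□■■□■
□□□□■
t=1: □■□□□
■□□□□
□□□□□
□□□□■
□■■□■
□■□□■
t=2: □■□□□
□□□□□
□□□□□
■□□■□
□■■□■
□■□■□
t=3: □□■□□
□□□□□
□□□□□
■■■■■
□■□□■
□■□■□
t=4: □□■□□
□□□□□
■■■■■
□■■■■
□□□□□
■■□■□
t=5: □■■□□
■□□□■
□□□□□
□□□□□
□□□□□
□■■□□
t=6: □□■■□
■■□□□
□□□□□
□□□□□
□□□□□
□■■□□
t=7: ■□□■□
□■■□□
□□□□□
□□□□□
□□□□□
□■■■□
t=8: ■□□■■
□■■□□
□□□□□
□□□□□
□□■□□
□■■■■
t=9: □□□□□
■■■■■
□□□□□
□□□□□
□■■□□
□■□□□
t=10: □□□■■
■■■■■
■■■■■
□□□□□
□■■□□
□■■□□
t=11: □□□□□
□□□□□
□□□□□
□□□□■
□■■□□
■■□□□
t=12: □□□□□
□□□□□
□□□□□
□□□□□
□■■□□
■■■□□

1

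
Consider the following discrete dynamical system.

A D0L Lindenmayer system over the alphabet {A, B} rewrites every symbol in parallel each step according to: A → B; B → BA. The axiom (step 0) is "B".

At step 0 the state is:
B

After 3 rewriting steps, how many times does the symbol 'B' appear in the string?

3

0) B
1) BA
2) BAB
3) BABBA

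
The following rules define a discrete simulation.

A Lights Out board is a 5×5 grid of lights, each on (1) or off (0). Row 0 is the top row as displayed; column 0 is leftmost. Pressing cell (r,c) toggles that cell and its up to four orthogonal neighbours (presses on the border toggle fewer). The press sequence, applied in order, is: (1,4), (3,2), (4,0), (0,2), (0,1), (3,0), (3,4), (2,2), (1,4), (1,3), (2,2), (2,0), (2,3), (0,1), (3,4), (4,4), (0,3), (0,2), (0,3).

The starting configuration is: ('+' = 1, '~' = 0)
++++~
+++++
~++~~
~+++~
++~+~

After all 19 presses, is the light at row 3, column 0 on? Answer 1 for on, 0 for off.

1

t=0: ++++~
+++++
~++~~
~+++~
++~+~
t=1: +++++
+++~~
~++~+
~+++~
++~+~
t=2: +++++
+++~~
~+~~+
~~~~~
++++~
t=3: +++++
+++~~
~+~~+
+~~~~
~~++~
t=4: +~~~+
++~~~
~+~~+
+~~~~
~~++~
t=5: ~++~+
+~~~~
~+~~+
+~~~~
~~++~
t=6: ~++~+
+~~~~
++~~+
~+~~~
+~++~
t=7: ~++~+
+~~~~
++~~~
~+~++
+~+++
t=8: ~++~+
+~+~~
+~++~
~++++
+~+++
t=9: ~++~~
+~+++
+~+++
~++++
+~+++
t=10: ~+++~
+~~~~
+~+~+
~++++
+~+++
t=11: ~+++~
+~+~~
++~++
~+~++
+~+++
t=12: ~+++~
~~+~~
~~~++
++~++
+~+++
t=13: ~+++~
~~++~
~~+~~
++~~+
+~+++
t=14: +~~+~
~+++~
~~+~~
++~~+
+~+++
t=15: +~~+~
~+++~
~~+~+
++~+~
+~++~
t=16: +~~+~
~+++~
~~+~+
++~++
+~+~+
t=17: +~+~+
~++~~
~~+~+
++~++
+~+~+
t=18: ++~++
~+~~~
~~+~+
++~++
+~+~+
t=19: +++~~
~+~+~
~~+~+
++~++
+~+~+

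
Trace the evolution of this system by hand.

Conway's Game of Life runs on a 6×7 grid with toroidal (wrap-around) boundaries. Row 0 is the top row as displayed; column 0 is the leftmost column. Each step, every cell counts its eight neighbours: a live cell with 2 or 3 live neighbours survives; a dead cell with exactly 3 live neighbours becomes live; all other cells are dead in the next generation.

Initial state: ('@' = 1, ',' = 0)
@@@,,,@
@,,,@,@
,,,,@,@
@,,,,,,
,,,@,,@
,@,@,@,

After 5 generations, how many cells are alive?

k=0  @@@,,,@
@,,,@,@
,,,,@,@
@,,,,,,
,,,@,,@
,@,@,@,
k=1  ,,@@@,,
,,,@,,,
,,,,,,@
@,,,,@@
@,@,@,@
,@,@@@,
k=2  ,,,,,@,
,,@@@,,
@,,,,@@
,@,,,,,
,,@,,,,
@@,,,,@
k=3  @@@@@@@
,,,@@,,
@@@@@@@
@@,,,,@
,,@,,,,
@@,,,,@
k=4  ,,,,,,,
,,,,,,,
,,,,,,,
,,,,@,,
,,@,,,,
,,,,@,,
k=5  ,,,,,,,
,,,,,,,
,,,,,,,
,,,,,,,
,,,@,,,
,,,,,,,

1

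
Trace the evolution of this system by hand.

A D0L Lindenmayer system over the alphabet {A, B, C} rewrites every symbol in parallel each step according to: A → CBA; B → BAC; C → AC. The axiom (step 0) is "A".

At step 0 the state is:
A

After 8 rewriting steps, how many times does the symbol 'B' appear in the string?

610

gen 0: A
gen 1: CBA
gen 2: ACBACCBA
gen 3: CBAACBACCBAACACBACCBA
gen 4: ACBACCBACBAACBACCBAACACBACCBACBAACCBAACBACCBAACACBACCBA
gen 5: CBAACBACCBAACACBACCBAACBACCBACBAACBACCBAACACBACCBACBAACCBA…AACACBACCBACBAACBACCBAACACBACCBACBAACCBAACBACCBAACACBACCBA  (len 144)
gen 6: ACBACCBACBAACBACCBAACACBACCBACBAACCBAACBACCBAACACBACCBACBA…AACACBACCBACBAACBACCBAACACBACCBACBAACCBAACBACCBAACACBACCBA  (len 377)
gen 7: CBAACBACCBAACACBACCBAACBACCBACBAACBACCBAACACBACCBACBAACCBA…AACACBACCBACBAACBACCBAACACBACCBACBAACCBAACBACCBAACACBACCBA  (len 987)
gen 8: ACBACCBACBAACBACCBAACACBACCBACBAACCBAACBACCBAACACBACCBACBA…AACACBACCBACBAACBACCBAACACBACCBACBAACCBAACBACCBAACACBACCBA  (len 2584)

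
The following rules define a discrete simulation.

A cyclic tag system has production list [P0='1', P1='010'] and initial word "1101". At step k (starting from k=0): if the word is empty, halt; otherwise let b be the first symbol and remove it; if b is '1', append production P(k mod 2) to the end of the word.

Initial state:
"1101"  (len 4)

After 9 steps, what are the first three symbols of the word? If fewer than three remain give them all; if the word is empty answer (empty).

[0] "1101"  (len 4)
[1] "1011"  (len 4)
[2] "011010"  (len 6)
[3] "11010"  (len 5)
[4] "1010010"  (len 7)
[5] "0100101"  (len 7)
[6] "100101"  (len 6)
[7] "001011"  (len 6)
[8] "01011"  (len 5)
[9] "1011"  (len 4)

101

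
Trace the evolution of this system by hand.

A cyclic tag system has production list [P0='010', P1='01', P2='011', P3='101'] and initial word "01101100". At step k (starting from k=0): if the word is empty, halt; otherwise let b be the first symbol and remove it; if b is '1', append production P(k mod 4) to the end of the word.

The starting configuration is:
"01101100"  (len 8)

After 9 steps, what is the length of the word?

9

[0] "01101100"  (len 8)
[1] "1101100"  (len 7)
[2] "10110001"  (len 8)
[3] "0110001011"  (len 10)
[4] "110001011"  (len 9)
[5] "10001011010"  (len 11)
[6] "000101101001"  (len 12)
[7] "00101101001"  (len 11)
[8] "0101101001"  (len 10)
[9] "101101001"  (len 9)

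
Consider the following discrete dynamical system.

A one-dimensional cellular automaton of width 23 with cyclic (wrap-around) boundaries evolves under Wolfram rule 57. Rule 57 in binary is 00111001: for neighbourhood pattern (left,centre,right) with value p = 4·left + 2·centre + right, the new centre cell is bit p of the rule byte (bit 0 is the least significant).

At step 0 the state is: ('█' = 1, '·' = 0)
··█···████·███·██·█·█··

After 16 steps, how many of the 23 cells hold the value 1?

t=0: ··█···████·███·██·█·█··
t=1: █··██·█···██··██·█·█·██
t=2: ·█·█·█·██·█·█·█·█·█·██·
t=3: ··█·█·██·█·█·█·█·█·██·█
t=4: █··█·██·█·█·█·█·█·██·█·
t=5: ·█··██·█·█·█·█·█·██·█·█
t=6: █·█·█·█·█·█·█·█·██·█·█·
t=7: ·█·█·█·█·█·█·█·██·█·█·█
t=8: █·█·█·█·█·█·█·██·█·█·█·
t=9: ·█·█·█·█·█·█·██·█·█·█·█
t=10: █·█·█·█·█·█·██·█·█·█·█·
t=11: ·█·█·█·█·█·██·█·█·█·█·█
t=12: █·█·█·█·█·██·█·█·█·█·█·
t=13: ·█·█·█·█·██·█·█·█·█·█·█
t=14: █·█·█·█·██·█·█·█·█·█·█·
t=15: ·█·█·█·██·█·█·█·█·█·█·█
t=16: █·█·█·██·█·█·█·█·█·█·█·

12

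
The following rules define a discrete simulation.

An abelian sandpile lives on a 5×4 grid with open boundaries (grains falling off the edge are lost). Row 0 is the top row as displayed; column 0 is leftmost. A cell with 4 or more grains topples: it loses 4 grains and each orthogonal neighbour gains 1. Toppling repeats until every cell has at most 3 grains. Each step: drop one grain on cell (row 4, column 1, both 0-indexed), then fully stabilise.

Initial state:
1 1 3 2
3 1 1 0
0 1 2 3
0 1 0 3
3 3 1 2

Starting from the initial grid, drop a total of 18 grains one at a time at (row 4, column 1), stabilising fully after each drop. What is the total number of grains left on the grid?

38

step 0: 1 1 3 2
3 1 1 0
0 1 2 3
0 1 0 3
3 3 1 2
step 1: 1 1 3 2
3 1 1 0
0 1 2 3
1 2 0 3
0 1 2 2
step 2: 1 1 3 2
3 1 1 0
0 1 2 3
1 2 0 3
0 2 2 2
step 3: 1 1 3 2
3 1 1 0
0 1 2 3
1 2 0 3
0 3 2 2
step 4: 1 1 3 2
3 1 1 0
0 1 2 3
1 3 0 3
1 0 3 2
step 5: 1 1 3 2
3 1 1 0
0 1 2 3
1 3 0 3
1 1 3 2
step 6: 1 1 3 2
3 1 1 0
0 1 2 3
1 3 0 3
1 2 3 2
step 7: 1 1 3 2
3 1 1 0
0 1 2 3
1 3 0 3
1 3 3 2
step 8: 1 1 3 2
3 1 1 0
0 2 2 3
2 0 2 3
2 2 0 3
step 9: 1 1 3 2
3 1 1 0
0 2 2 3
2 0 2 3
2 3 0 3
step 10: 1 1 3 2
3 1 1 0
0 2 2 3
2 1 2 3
3 0 1 3
step 11: 1 1 3 2
3 1 1 0
0 2 2 3
2 1 2 3
3 1 1 3
step 12: 1 1 3 2
3 1 1 0
0 2 2 3
2 1 2 3
3 2 1 3
step 13: 1 1 3 2
3 1 1 0
0 2 2 3
2 1 2 3
3 3 1 3
step 14: 1 1 3 2
3 1 1 0
0 2 2 3
3 2 2 3
0 1 2 3
step 15: 1 1 3 2
3 1 1 0
0 2 2 3
3 2 2 3
0 2 2 3
step 16: 1 1 3 2
3 1 1 0
0 2 2 3
3 2 2 3
0 3 2 3
step 17: 1 1 3 2
3 1 1 0
0 2 2 3
3 3 2 3
1 0 3 3
step 18: 1 1 3 2
3 1 1 0
0 2 2 3
3 3 2 3
1 1 3 3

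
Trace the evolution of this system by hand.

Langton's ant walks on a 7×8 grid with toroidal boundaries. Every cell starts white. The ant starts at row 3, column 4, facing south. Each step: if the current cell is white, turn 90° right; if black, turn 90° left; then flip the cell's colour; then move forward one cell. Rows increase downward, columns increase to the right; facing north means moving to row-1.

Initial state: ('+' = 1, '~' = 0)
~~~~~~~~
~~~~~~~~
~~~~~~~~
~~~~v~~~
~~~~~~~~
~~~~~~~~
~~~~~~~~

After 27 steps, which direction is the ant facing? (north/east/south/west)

east

step 0: ~~~~~~~~
~~~~~~~~
~~~~~~~~
~~~~v~~~
~~~~~~~~
~~~~~~~~
~~~~~~~~
step 1: ~~~~~~~~
~~~~~~~~
~~~~~~~~
~~~<+~~~
~~~~~~~~
~~~~~~~~
~~~~~~~~
step 2: ~~~~~~~~
~~~~~~~~
~~~^~~~~
~~~++~~~
~~~~~~~~
~~~~~~~~
~~~~~~~~
step 3: ~~~~~~~~
~~~~~~~~
~~~+>~~~
~~~++~~~
~~~~~~~~
~~~~~~~~
~~~~~~~~
step 4: ~~~~~~~~
~~~~~~~~
~~~++~~~
~~~+v~~~
~~~~~~~~
~~~~~~~~
~~~~~~~~
step 5: ~~~~~~~~
~~~~~~~~
~~~++~~~
~~~+~>~~
~~~~~~~~
~~~~~~~~
~~~~~~~~
step 6: ~~~~~~~~
~~~~~~~~
~~~++~~~
~~~+~+~~
~~~~~v~~
~~~~~~~~
~~~~~~~~
step 7: ~~~~~~~~
~~~~~~~~
~~~++~~~
~~~+~+~~
~~~~<+~~
~~~~~~~~
~~~~~~~~
step 8: ~~~~~~~~
~~~~~~~~
~~~++~~~
~~~+^+~~
~~~~++~~
~~~~~~~~
~~~~~~~~
step 9: ~~~~~~~~
~~~~~~~~
~~~++~~~
~~~++>~~
~~~~++~~
~~~~~~~~
~~~~~~~~
step 10: ~~~~~~~~
~~~~~~~~
~~~++^~~
~~~++~~~
~~~~++~~
~~~~~~~~
~~~~~~~~
step 11: ~~~~~~~~
~~~~~~~~
~~~+++>~
~~~++~~~
~~~~++~~
~~~~~~~~
~~~~~~~~
step 12: ~~~~~~~~
~~~~~~~~
~~~++++~
~~~++~v~
~~~~++~~
~~~~~~~~
~~~~~~~~
step 13: ~~~~~~~~
~~~~~~~~
~~~++++~
~~~++<+~
~~~~++~~
~~~~~~~~
~~~~~~~~
step 14: ~~~~~~~~
~~~~~~~~
~~~++^+~
~~~++++~
~~~~++~~
~~~~~~~~
~~~~~~~~
step 15: ~~~~~~~~
~~~~~~~~
~~~+<~+~
~~~++++~
~~~~++~~
~~~~~~~~
~~~~~~~~
step 16: ~~~~~~~~
~~~~~~~~
~~~+~~+~
~~~+v++~
~~~~++~~
~~~~~~~~
~~~~~~~~
step 17: ~~~~~~~~
~~~~~~~~
~~~+~~+~
~~~+~>+~
~~~~++~~
~~~~~~~~
~~~~~~~~
step 18: ~~~~~~~~
~~~~~~~~
~~~+~^+~
~~~+~~+~
~~~~++~~
~~~~~~~~
~~~~~~~~
step 19: ~~~~~~~~
~~~~~~~~
~~~+~+>~
~~~+~~+~
~~~~++~~
~~~~~~~~
~~~~~~~~
step 20: ~~~~~~~~
~~~~~~^~
~~~+~+~~
~~~+~~+~
~~~~++~~
~~~~~~~~
~~~~~~~~
step 21: ~~~~~~~~
~~~~~~+>
~~~+~+~~
~~~+~~+~
~~~~++~~
~~~~~~~~
~~~~~~~~
step 22: ~~~~~~~~
~~~~~~++
~~~+~+~v
~~~+~~+~
~~~~++~~
~~~~~~~~
~~~~~~~~
step 23: ~~~~~~~~
~~~~~~++
~~~+~+<+
~~~+~~+~
~~~~++~~
~~~~~~~~
~~~~~~~~
step 24: ~~~~~~~~
~~~~~~^+
~~~+~+++
~~~+~~+~
~~~~++~~
~~~~~~~~
~~~~~~~~
step 25: ~~~~~~~~
~~~~~<~+
~~~+~+++
~~~+~~+~
~~~~++~~
~~~~~~~~
~~~~~~~~
step 26: ~~~~~^~~
~~~~~+~+
~~~+~+++
~~~+~~+~
~~~~++~~
~~~~~~~~
~~~~~~~~
step 27: ~~~~~+>~
~~~~~+~+
~~~+~+++
~~~+~~+~
~~~~++~~
~~~~~~~~
~~~~~~~~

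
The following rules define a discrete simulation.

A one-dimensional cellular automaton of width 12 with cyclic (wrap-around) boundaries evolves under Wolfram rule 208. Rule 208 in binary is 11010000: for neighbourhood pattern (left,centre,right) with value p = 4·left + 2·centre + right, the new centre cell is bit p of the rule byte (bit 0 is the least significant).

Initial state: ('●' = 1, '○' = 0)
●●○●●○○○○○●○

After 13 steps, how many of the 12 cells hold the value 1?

3

step 0: ●●○●●○○○○○●○
step 1: ○●○○●●○○○○○○
step 2: ○○●○○●●○○○○○
step 3: ○○○●○○●●○○○○
step 4: ○○○○●○○●●○○○
step 5: ○○○○○●○○●●○○
step 6: ○○○○○○●○○●●○
step 7: ○○○○○○○●○○●●
step 8: ●○○○○○○○●○○●
step 9: ●●○○○○○○○●○○
step 10: ○●●○○○○○○○●○
step 11: ○○●●○○○○○○○●
step 12: ●○○●●○○○○○○○
step 13: ○●○○●●○○○○○○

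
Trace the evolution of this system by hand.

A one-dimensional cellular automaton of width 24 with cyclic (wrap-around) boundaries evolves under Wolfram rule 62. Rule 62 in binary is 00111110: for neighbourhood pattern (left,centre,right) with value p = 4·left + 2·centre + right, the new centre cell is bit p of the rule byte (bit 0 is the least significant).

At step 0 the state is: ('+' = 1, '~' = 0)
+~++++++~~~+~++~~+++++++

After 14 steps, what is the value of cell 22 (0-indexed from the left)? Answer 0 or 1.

t=0: +~++++++~~~+~++~~+++++++
t=1: ~++~~~~~+~++++~+++~~~~~~
t=2: ++~+~~~++++~~~++~~+~~~~~
t=3: +~+++~++~~~+~++~++++~~~+
t=4: ~++~~++~+~++++~++~~~+~++
t=5: ++~+++~++++~~~++~+~++++~
t=6: +~++~~++~~~+~++~++++~~~+
t=7: ~++~+++~+~++++~++~~~+~++
t=8: ++~++~~++++~~~++~+~++++~
t=9: +~++~+++~~~+~++~++++~~~+
t=10: ~++~++~~+~++++~++~~~+~++
t=11: ++~++~+++++~~~++~+~++++~
t=12: +~++~++~~~~+~++~++++~~~+
t=13: ~++~++~+~~++++~++~~~+~++
t=14: ++~++~+++++~~~++~+~++++~

1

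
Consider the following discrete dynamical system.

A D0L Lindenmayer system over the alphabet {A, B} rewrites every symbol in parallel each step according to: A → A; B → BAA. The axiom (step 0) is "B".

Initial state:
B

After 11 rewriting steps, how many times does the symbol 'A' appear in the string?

step 0: B
step 1: BAA
step 2: BAAAA
step 3: BAAAAAA
step 4: BAAAAAAAA
step 5: BAAAAAAAAAA
step 6: BAAAAAAAAAAAA
step 7: BAAAAAAAAAAAAAA
step 8: BAAAAAAAAAAAAAAAA
step 9: BAAAAAAAAAAAAAAAAAA
step 10: BAAAAAAAAAAAAAAAAAAAA
step 11: BAAAAAAAAAAAAAAAAAAAAAA

22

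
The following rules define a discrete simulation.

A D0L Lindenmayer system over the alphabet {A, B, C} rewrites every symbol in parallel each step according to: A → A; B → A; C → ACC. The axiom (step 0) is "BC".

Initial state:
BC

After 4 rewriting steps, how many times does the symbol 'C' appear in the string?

16

0) BC
1) AACC
2) AAACCACC
3) AAAACCACCAACCACC
4) AAAAACCACCAACCACCAAACCACCAACCACC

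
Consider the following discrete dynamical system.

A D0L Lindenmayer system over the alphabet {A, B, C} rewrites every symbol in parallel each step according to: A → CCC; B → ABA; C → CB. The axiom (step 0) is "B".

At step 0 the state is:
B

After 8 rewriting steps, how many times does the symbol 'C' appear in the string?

0) B
1) ABA
2) CCCABACCC
3) CBCBCBCCCABACCCCBCBCB
4) CBABACBABACBABACBCBCBCCCABACCCCBCBCBCBABACBABACBABA
5) CBABACCCABACCCCBABACCCABACCCCBABACCCABACCCCBABACBABACBABAC…BCBABACBABACBABACBABACCCABACCCCBABACCCABACCCCBABACCCABACCC  (len 135)
6) CBABACCCABACCCCBCBCBCCCABACCCCBCBCBCBABACCCABACCCCBCBCBCCC…CCCBCBCBCCCABACCCCBCBCBCBABACCCABACCCCBCBCBCCCABACCCCBCBCB  (len 345)
7) CBABACCCABACCCCBCBCBCCCABACCCCBCBCBCBABACBABACBABACBCBCBCC…CCBCBCBCBABACBABACBABACBCBCBCCCABACCCCBCBCBCBABACBABACBABA  (len 861)
8) CBABACCCABACCCCBCBCBCCCABACCCCBCBCBCBABACBABACBABACBCBCBCC…BCBABACBABACBABACBABACCCABACCCCBABACCCABACCCCBABACCCABACCC  (len 2187)

978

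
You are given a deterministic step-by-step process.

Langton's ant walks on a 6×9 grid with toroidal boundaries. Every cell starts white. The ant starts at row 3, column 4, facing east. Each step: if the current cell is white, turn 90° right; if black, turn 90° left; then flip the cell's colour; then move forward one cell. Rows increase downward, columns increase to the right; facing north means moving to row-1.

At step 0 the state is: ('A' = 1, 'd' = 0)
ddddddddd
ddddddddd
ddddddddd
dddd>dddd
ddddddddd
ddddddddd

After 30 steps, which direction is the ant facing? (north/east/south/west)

east

[0] ddddddddd
ddddddddd
ddddddddd
dddd>dddd
ddddddddd
ddddddddd
[1] ddddddddd
ddddddddd
ddddddddd
ddddAdddd
ddddvdddd
ddddddddd
[2] ddddddddd
ddddddddd
ddddddddd
ddddAdddd
ddd<Adddd
ddddddddd
[3] ddddddddd
ddddddddd
ddddddddd
ddd^Adddd
dddAAdddd
ddddddddd
[4] ddddddddd
ddddddddd
ddddddddd
dddA>dddd
dddAAdddd
ddddddddd
[5] ddddddddd
ddddddddd
dddd^dddd
dddAddddd
dddAAdddd
ddddddddd
[6] ddddddddd
ddddddddd
ddddA>ddd
dddAddddd
dddAAdddd
ddddddddd
[7] ddddddddd
ddddddddd
ddddAAddd
dddAdvddd
dddAAdddd
ddddddddd
[8] ddddddddd
ddddddddd
ddddAAddd
dddA<Addd
dddAAdddd
ddddddddd
[9] ddddddddd
ddddddddd
dddd^Addd
dddAAAddd
dddAAdddd
ddddddddd
[10] ddddddddd
ddddddddd
ddd<dAddd
dddAAAddd
dddAAdddd
ddddddddd
[11] ddddddddd
ddd^ddddd
dddAdAddd
dddAAAddd
dddAAdddd
ddddddddd
[12] ddddddddd
dddA>dddd
dddAdAddd
dddAAAddd
dddAAdddd
ddddddddd
[13] ddddddddd
dddAAdddd
dddAvAddd
dddAAAddd
dddAAdddd
ddddddddd
[14] ddddddddd
dddAAdddd
ddd<AAddd
dddAAAddd
dddAAdddd
ddddddddd
[15] ddddddddd
dddAAdddd
ddddAAddd
dddvAAddd
dddAAdddd
ddddddddd
[16] ddddddddd
dddAAdddd
ddddAAddd
dddd>Addd
dddAAdddd
ddddddddd
[17] ddddddddd
dddAAdddd
dddd^Addd
dddddAddd
dddAAdddd
ddddddddd
[18] ddddddddd
dddAAdddd
ddd<dAddd
dddddAddd
dddAAdddd
ddddddddd
[19] ddddddddd
ddd^Adddd
dddAdAddd
dddddAddd
dddAAdddd
ddddddddd
[20] ddddddddd
dd<dAdddd
dddAdAddd
dddddAddd
dddAAdddd
ddddddddd
[21] dd^dddddd
ddAdAdddd
dddAdAddd
dddddAddd
dddAAdddd
ddddddddd
[22] ddA>ddddd
ddAdAdddd
dddAdAddd
dddddAddd
dddAAdddd
ddddddddd
[23] ddAAddddd
ddAvAdddd
dddAdAddd
dddddAddd
dddAAdddd
ddddddddd
[24] ddAAddddd
dd<AAdddd
dddAdAddd
dddddAddd
dddAAdddd
ddddddddd
[25] ddAAddddd
dddAAdddd
ddvAdAddd
dddddAddd
dddAAdddd
ddddddddd
[26] ddAAddddd
dddAAdddd
d<AAdAddd
dddddAddd
dddAAdddd
ddddddddd
[27] ddAAddddd
d^dAAdddd
dAAAdAddd
dddddAddd
dddAAdddd
ddddddddd
[28] ddAAddddd
dA>AAdddd
dAAAdAddd
dddddAddd
dddAAdddd
ddddddddd
[29] ddAAddddd
dAAAAdddd
dAvAdAddd
dddddAddd
dddAAdddd
ddddddddd
[30] ddAAddddd
dAAAAdddd
dAd>dAddd
dddddAddd
dddAAdddd
ddddddddd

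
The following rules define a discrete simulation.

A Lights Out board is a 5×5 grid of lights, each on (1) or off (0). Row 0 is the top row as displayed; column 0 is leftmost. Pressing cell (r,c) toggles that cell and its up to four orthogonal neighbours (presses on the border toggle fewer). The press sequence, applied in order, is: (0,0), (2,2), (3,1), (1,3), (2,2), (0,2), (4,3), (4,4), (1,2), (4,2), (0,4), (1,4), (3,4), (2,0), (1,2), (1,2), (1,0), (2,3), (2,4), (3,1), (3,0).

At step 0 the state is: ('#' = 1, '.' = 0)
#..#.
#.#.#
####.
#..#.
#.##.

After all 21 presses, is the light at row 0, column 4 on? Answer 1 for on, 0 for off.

0

t=0: #..#.
#.#.#
####.
#..#.
#.##.
t=1: .#.#.
..#.#
####.
#..#.
#.##.
t=2: .#.#.
....#
#....
#.##.
#.##.
t=3: .#.#.
....#
##...
.#.#.
####.
t=4: .#...
..##.
##.#.
.#.#.
####.
t=5: .#...
...#.
#.#..
.###.
####.
t=6: ..##.
..##.
#.#..
.###.
####.
t=7: ..##.
..##.
#.#..
.##..
##..#
t=8: ..##.
..##.
#.#..
.##.#
##.#.
t=9: ...#.
.#...
#....
.##.#
##.#.
t=10: ...#.
.#...
#....
.#..#
#.#..
t=11: ....#
.#..#
#....
.#..#
#.#..
t=12: .....
.#.#.
#...#
.#..#
#.#..
t=13: .....
.#.#.
#....
.#.#.
#.#.#
t=14: .....
##.#.
.#...
##.#.
#.#.#
t=15: ..#..
#.#..
.##..
##.#.
#.#.#
t=16: .....
##.#.
.#...
##.#.
#.#.#
t=17: #....
...#.
##...
##.#.
#.#.#
t=18: #....
.....
#####
##...
#.#.#
t=19: #....
....#
###..
##..#
#.#.#
t=20: #....
....#
#.#..
..#.#
###.#
t=21: #....
....#
..#..
###.#
.##.#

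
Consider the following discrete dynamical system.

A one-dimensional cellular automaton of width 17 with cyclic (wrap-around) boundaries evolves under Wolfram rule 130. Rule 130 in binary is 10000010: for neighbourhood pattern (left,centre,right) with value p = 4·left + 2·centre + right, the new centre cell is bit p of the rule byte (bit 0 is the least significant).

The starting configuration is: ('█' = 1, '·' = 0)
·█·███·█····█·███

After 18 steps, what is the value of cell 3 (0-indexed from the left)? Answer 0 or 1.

0

[0] ·█·███·█····█·███
[1] ····█······█···█·
[2] ···█······█···█··
[3] ··█······█···█···
[4] ·█······█···█····
[5] █······█···█·····
[6] ······█···█·····█
[7] ·····█···█·····█·
[8] ····█···█·····█··
[9] ···█···█·····█···
[10] ··█···█·····█····
[11] ·█···█·····█·····
[12] █···█·····█······
[13] ···█·····█······█
[14] ··█·····█······█·
[15] ·█·····█······█··
[16] █·····█······█···
[17] ·····█······█···█
[18] ····█······█···█·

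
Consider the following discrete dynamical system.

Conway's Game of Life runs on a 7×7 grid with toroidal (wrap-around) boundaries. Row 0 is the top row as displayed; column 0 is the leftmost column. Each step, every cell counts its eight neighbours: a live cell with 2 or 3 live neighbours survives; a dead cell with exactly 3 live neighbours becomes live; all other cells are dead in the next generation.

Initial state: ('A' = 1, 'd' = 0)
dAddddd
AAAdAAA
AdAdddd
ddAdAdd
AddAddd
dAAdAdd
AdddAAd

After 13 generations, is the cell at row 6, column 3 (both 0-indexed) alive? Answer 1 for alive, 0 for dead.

0

t=0: dAddddd
AAAdAAA
AdAdddd
ddAdAdd
AddAddd
dAAdAdd
AdddAAd
t=1: ddAAddd
ddAAdAA
AdAdAdd
ddAdddd
ddddAdd
AAAdAAA
AdAAAAd
t=2: ddddddd
dddddAA
ddAdAAA
dAddddd
AdAdAdA
AdAdddd
Adddddd
t=3: ddddddA
ddddAdA
AdddAdA
dAAdAdd
AdAAddA
AddAddd
dAddddd
t=4: AddddAd
ddddddA
AAddAdA
ddAdAdd
AdddAdA
AddAddA
Adddddd
t=5: Adddddd
dAddddd
AAdAddA
ddddAdd
AAddAdA
dAdddAd
AAddddd
t=6: Adddddd
dAAdddA
AAAdddd
ddAAAdd
AAddAdA
ddAddAd
AAddddA
t=7: ddAdddd
ddAdddA
Adddddd
ddddAAA
AAddAdA
ddAddAd
AAddddA
t=8: ddAdddA
dAddddd
Adddddd
dAddAdd
AAdAAdd
ddAddAd
AAAdddA
t=9: ddAdddA
AAddddd
AAddddd
dAAAAdd
AAdAAAd
ddddAAd
AdAAdAA
t=10: ddAAdAd
ddAdddA
dddAddd
dddddAA
AAddddA
ddddddd
AAAAddd
t=11: AdddAdA
ddAdAdd
dddddAA
dddddAA
AddddAA
ddddddA
dAdAAdd
t=12: AAAdAdd
AddAAdd
ddddAdA
ddddAdd
Adddddd
ddddAdA
dddAAdA
t=13: AAAdddA
AdAdAdA
ddddAdd
dddddAd
dddddAd
AddAAdA
dAAdAdA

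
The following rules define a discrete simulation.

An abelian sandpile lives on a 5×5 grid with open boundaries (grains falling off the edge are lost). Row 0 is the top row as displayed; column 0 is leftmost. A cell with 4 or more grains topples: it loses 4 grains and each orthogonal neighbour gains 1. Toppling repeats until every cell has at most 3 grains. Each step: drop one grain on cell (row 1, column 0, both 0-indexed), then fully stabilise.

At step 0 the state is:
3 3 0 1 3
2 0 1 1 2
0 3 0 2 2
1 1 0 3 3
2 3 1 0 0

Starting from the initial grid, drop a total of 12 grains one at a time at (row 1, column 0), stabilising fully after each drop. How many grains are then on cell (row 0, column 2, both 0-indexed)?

0) 3 3 0 1 3
2 0 1 1 2
0 3 0 2 2
1 1 0 3 3
2 3 1 0 0
1) 3 3 0 1 3
3 0 1 1 2
0 3 0 2 2
1 1 0 3 3
2 3 1 0 0
2) 1 0 1 1 3
1 2 1 1 2
1 3 0 2 2
1 1 0 3 3
2 3 1 0 0
3) 1 0 1 1 3
2 2 1 1 2
1 3 0 2 2
1 1 0 3 3
2 3 1 0 0
4) 1 0 1 1 3
3 2 1 1 2
1 3 0 2 2
1 1 0 3 3
2 3 1 0 0
5) 2 0 1 1 3
0 3 1 1 2
2 3 0 2 2
1 1 0 3 3
2 3 1 0 0
6) 2 0 1 1 3
1 3 1 1 2
2 3 0 2 2
1 1 0 3 3
2 3 1 0 0
7) 2 0 1 1 3
2 3 1 1 2
2 3 0 2 2
1 1 0 3 3
2 3 1 0 0
8) 2 0 1 1 3
3 3 1 1 2
2 3 0 2 2
1 1 0 3 3
2 3 1 0 0
9) 3 1 1 1 3
2 1 2 1 2
0 1 1 2 2
2 2 0 3 3
2 3 1 0 0
10) 3 1 1 1 3
3 1 2 1 2
0 1 1 2 2
2 2 0 3 3
2 3 1 0 0
11) 0 2 1 1 3
1 2 2 1 2
1 1 1 2 2
2 2 0 3 3
2 3 1 0 0
12) 0 2 1 1 3
2 2 2 1 2
1 1 1 2 2
2 2 0 3 3
2 3 1 0 0

1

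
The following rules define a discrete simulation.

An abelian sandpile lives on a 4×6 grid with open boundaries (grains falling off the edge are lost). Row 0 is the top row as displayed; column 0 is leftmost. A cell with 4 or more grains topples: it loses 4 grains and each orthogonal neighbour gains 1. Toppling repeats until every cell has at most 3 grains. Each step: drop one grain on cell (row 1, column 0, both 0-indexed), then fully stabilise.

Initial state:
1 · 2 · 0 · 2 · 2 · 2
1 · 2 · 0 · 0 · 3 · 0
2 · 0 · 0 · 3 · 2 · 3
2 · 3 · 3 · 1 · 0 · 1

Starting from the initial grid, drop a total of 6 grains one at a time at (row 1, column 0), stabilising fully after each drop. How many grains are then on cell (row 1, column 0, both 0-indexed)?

3

step 0: 1 · 2 · 0 · 2 · 2 · 2
1 · 2 · 0 · 0 · 3 · 0
2 · 0 · 0 · 3 · 2 · 3
2 · 3 · 3 · 1 · 0 · 1
step 1: 1 · 2 · 0 · 2 · 2 · 2
2 · 2 · 0 · 0 · 3 · 0
2 · 0 · 0 · 3 · 2 · 3
2 · 3 · 3 · 1 · 0 · 1
step 2: 1 · 2 · 0 · 2 · 2 · 2
3 · 2 · 0 · 0 · 3 · 0
2 · 0 · 0 · 3 · 2 · 3
2 · 3 · 3 · 1 · 0 · 1
step 3: 2 · 2 · 0 · 2 · 2 · 2
0 · 3 · 0 · 0 · 3 · 0
3 · 0 · 0 · 3 · 2 · 3
2 · 3 · 3 · 1 · 0 · 1
step 4: 2 · 2 · 0 · 2 · 2 · 2
1 · 3 · 0 · 0 · 3 · 0
3 · 0 · 0 · 3 · 2 · 3
2 · 3 · 3 · 1 · 0 · 1
step 5: 2 · 2 · 0 · 2 · 2 · 2
2 · 3 · 0 · 0 · 3 · 0
3 · 0 · 0 · 3 · 2 · 3
2 · 3 · 3 · 1 · 0 · 1
step 6: 2 · 2 · 0 · 2 · 2 · 2
3 · 3 · 0 · 0 · 3 · 0
3 · 0 · 0 · 3 · 2 · 3
2 · 3 · 3 · 1 · 0 · 1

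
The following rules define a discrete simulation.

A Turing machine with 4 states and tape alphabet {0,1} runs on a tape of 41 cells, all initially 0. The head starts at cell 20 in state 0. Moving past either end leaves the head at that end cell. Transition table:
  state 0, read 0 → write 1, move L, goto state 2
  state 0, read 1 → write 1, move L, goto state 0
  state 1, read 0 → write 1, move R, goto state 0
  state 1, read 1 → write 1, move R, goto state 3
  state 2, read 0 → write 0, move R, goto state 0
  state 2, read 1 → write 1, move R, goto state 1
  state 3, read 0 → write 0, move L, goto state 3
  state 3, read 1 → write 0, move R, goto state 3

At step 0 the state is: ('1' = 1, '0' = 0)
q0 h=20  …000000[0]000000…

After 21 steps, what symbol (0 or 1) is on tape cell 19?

1

t=0: q0 h=20  …000000[0]000000…
t=1: q2 h=19  …000000[0]100000…
t=2: q0 h=20  …000000[1]000000…
t=3: q0 h=19  …000000[0]100000…
t=4: q2 h=18  …000000[0]110000…
t=5: q0 h=19  …000000[1]100000…
t=6: q0 h=18  …000000[0]110000…
t=7: q2 h=17  …000000[0]111000…
t=8: q0 h=18  …000000[1]110000…
t=9: q0 h=17  …000000[0]111000…
t=10: q2 h=16  …000000[0]111100…
t=11: q0 h=17  …000000[1]111000…
t=12: q0 h=16  …000000[0]111100…
t=13: q2 h=15  …000000[0]111110…
t=14: q0 h=16  …000000[1]111100…
t=15: q0 h=15  …000000[0]111110…
t=16: q2 h=14  …000000[0]111111…
t=17: q0 h=15  …000000[1]111110…
t=18: q0 h=14  …000000[0]111111…
t=19: q2 h=13  …000000[0]111111…
t=20: q0 h=14  …000000[1]111111…
t=21: q0 h=13  …000000[0]111111…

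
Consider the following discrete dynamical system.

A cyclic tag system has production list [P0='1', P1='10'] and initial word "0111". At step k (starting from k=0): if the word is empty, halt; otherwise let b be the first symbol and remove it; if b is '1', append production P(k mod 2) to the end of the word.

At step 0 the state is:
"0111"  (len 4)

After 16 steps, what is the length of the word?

t=0: "0111"  (len 4)
t=1: "111"  (len 3)
t=2: "1110"  (len 4)
t=3: "1101"  (len 4)
t=4: "10110"  (len 5)
t=5: "01101"  (len 5)
t=6: "1101"  (len 4)
t=7: "1011"  (len 4)
t=8: "01110"  (len 5)
t=9: "1110"  (len 4)
t=10: "11010"  (len 5)
t=11: "10101"  (len 5)
t=12: "010110"  (len 6)
t=13: "10110"  (len 5)
t=14: "011010"  (len 6)
t=15: "11010"  (len 5)
t=16: "101010"  (len 6)

6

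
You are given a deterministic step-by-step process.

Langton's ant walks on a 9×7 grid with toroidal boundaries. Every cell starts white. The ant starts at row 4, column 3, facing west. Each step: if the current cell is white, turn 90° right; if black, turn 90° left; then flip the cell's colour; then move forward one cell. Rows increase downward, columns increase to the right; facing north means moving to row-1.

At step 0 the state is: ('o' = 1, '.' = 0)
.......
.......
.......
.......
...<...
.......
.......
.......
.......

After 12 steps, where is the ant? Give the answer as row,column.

6,3

0) .......
.......
.......
.......
...<...
.......
.......
.......
.......
1) .......
.......
.......
...^...
...o...
.......
.......
.......
.......
2) .......
.......
.......
...o>..
...o...
.......
.......
.......
.......
3) .......
.......
.......
...oo..
...ov..
.......
.......
.......
.......
4) .......
.......
.......
...oo..
...<o..
.......
.......
.......
.......
5) .......
.......
.......
...oo..
....o..
...v...
.......
.......
.......
6) .......
.......
.......
...oo..
....o..
..<o...
.......
.......
.......
7) .......
.......
.......
...oo..
..^.o..
..oo...
.......
.......
.......
8) .......
.......
.......
...oo..
..o>o..
..oo...
.......
.......
.......
9) .......
.......
.......
...oo..
..ooo..
..ov...
.......
.......
.......
10) .......
.......
.......
...oo..
..ooo..
..o.>..
.......
.......
.......
11) .......
.......
.......
...oo..
..ooo..
..o.o..
....v..
.......
.......
12) .......
.......
.......
...oo..
..ooo..
..o.o..
...<o..
.......
.......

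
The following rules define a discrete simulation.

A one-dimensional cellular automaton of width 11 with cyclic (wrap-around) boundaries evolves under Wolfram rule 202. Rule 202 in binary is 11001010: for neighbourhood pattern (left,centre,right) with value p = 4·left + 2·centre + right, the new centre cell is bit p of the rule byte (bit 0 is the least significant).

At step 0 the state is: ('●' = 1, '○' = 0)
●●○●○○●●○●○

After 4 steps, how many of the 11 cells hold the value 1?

9

k=0  ●●○●○○●●○●○
k=1  ●●○○○●●●○○○
k=2  ●●○○●●●●○○●
k=3  ●●○●●●●●○●●
k=4  ●●○●●●●●○●●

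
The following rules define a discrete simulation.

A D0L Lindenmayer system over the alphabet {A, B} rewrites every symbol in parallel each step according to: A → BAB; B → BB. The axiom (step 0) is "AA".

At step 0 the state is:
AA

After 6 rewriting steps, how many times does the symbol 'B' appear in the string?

252

0) AA
1) BABBAB
2) BBBABBBBBBABBB
3) BBBBBBBABBBBBBBBBBBBBBABBBBBBB
4) BBBBBBBBBBBBBBBABBBBBBBBBBBBBBBBBBBBBBBBBBBBBBABBBBBBBBBBBBBBB
5) BBBBBBBBBBBBBBBBBBBBBBBBBBBBBBBABBBBBBBBBBBBBBBBBBBBBBBBBB…BBBBBBBBBBBBBBBBBBBBBBBBBBABBBBBBBBBBBBBBBBBBBBBBBBBBBBBBB  (len 126)
6) BBBBBBBBBBBBBBBBBBBBBBBBBBBBBBBBBBBBBBBBBBBBBBBBBBBBBBBBBB…BBBBBBBBBBBBBBBBBBBBBBBBBBBBBBBBBBBBBBBBBBBBBBBBBBBBBBBBBB  (len 254)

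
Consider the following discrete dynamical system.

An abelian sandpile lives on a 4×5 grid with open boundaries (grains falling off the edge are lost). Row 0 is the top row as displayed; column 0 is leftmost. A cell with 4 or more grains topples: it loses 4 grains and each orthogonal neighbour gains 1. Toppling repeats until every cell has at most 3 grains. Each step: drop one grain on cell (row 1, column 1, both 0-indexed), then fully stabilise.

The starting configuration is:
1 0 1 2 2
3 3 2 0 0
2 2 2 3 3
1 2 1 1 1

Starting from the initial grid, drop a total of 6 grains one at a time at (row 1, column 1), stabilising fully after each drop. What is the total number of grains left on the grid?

t=0: 1 0 1 2 2
3 3 2 0 0
2 2 2 3 3
1 2 1 1 1
t=1: 2 1 1 2 2
0 1 3 0 0
3 3 2 3 3
1 2 1 1 1
t=2: 2 1 1 2 2
0 2 3 0 0
3 3 2 3 3
1 2 1 1 1
t=3: 2 1 1 2 2
0 3 3 0 0
3 3 2 3 3
1 2 1 1 1
t=4: 2 2 2 2 2
2 2 1 2 1
0 2 1 1 0
2 3 2 2 2
t=5: 2 2 2 2 2
2 3 1 2 1
0 2 1 1 0
2 3 2 2 2
t=6: 2 3 2 2 2
3 0 2 2 1
0 3 1 1 0
2 3 2 2 2

35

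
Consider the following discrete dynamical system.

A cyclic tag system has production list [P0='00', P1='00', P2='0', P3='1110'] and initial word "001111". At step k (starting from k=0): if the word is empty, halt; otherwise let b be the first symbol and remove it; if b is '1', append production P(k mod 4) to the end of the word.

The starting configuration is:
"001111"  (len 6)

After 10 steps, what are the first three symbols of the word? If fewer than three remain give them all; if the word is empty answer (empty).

step 0: "001111"  (len 6)
step 1: "01111"  (len 5)
step 2: "1111"  (len 4)
step 3: "1110"  (len 4)
step 4: "1101110"  (len 7)
step 5: "10111000"  (len 8)
step 6: "011100000"  (len 9)
step 7: "11100000"  (len 8)
step 8: "11000001110"  (len 11)
step 9: "100000111000"  (len 12)
step 10: "0000011100000"  (len 13)

000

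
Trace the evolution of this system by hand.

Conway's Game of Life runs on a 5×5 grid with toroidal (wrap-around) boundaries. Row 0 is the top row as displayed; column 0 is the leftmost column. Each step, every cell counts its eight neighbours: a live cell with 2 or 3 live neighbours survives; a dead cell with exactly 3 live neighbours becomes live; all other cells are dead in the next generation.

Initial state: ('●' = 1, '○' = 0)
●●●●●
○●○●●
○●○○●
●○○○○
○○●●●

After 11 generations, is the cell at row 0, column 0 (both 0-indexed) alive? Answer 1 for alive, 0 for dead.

1

t=0: ●●●●●
○●○●●
○●○○●
●○○○○
○○●●●
t=1: ○○○○○
○○○○○
○●●●●
●●●○○
○○○○○
t=2: ○○○○○
○○●●○
○○○●●
●○○○●
○●○○○
t=3: ○○●○○
○○●●●
●○●○○
●○○●●
●○○○○
t=4: ○●●○●
○○●○●
●○●○○
●○○●○
●●○●○
t=5: ○○○○●
○○●○●
●○●○○
●○○●○
○○○●○
t=6: ○○○○●
●●○○●
●○●○○
○●●●○
○○○●○
t=7: ○○○●●
○●○●●
○○○○○
○●○●●
○○○●●
t=8: ○○○○○
●○●●●
○○○○○
●○●●●
○○○○○
t=9: ○○○●●
○○○●●
○○○○○
○○○●●
○○○●●
t=10: ●○●○○
○○○●●
○○○○○
○○○●●
●○●○○
t=11: ●○●○○
○○○●●
○○○○○
○○○●●
●○●○○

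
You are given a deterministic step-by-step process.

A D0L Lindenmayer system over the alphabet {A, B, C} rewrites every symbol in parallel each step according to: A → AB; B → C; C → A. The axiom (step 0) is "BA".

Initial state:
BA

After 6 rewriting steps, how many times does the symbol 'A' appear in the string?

9

[0] BA
[1] CAB
[2] AABC
[3] ABABCA
[4] ABCABCAAB
[5] ABCAABCAABABC
[6] ABCAABABCAABABCABCA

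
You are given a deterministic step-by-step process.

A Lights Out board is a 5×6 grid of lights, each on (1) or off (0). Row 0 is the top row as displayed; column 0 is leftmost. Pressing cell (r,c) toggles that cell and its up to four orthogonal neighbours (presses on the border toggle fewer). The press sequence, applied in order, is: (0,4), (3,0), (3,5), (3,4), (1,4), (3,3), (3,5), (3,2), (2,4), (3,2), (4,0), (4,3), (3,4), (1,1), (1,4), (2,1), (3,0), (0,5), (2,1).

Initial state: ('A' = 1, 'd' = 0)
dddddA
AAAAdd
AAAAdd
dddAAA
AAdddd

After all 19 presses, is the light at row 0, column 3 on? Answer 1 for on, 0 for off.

0) dddddA
AAAAdd
AAAAdd
dddAAA
AAdddd
1) dddAAd
AAAAAd
AAAAdd
dddAAA
AAdddd
2) dddAAd
AAAAAd
dAAAdd
AAdAAA
dAdddd
3) dddAAd
AAAAAd
dAAAdA
AAdAdd
dAdddA
4) dddAAd
AAAAAd
dAAAAA
AAddAA
dAddAA
5) dddAdd
AAAddA
dAAAdA
AAddAA
dAddAA
6) dddAdd
AAAddA
dAAddA
AAAAdA
dAdAAA
7) dddAdd
AAAddA
dAAddd
AAAAAd
dAdAAd
8) dddAdd
AAAddA
dAdddd
AdddAd
dAAAAd
9) dddAdd
AAAdAA
dAdAAA
Addddd
dAAAAd
10) dddAdd
AAAdAA
dAAAAA
AAAAdd
dAdAAd
11) dddAdd
AAAdAA
dAAAAA
dAAAdd
AddAAd
12) dddAdd
AAAdAA
dAAAAA
dAAddd
AdAddd
13) dddAdd
AAAdAA
dAAAdA
dAAAAA
AdAdAd
14) dAdAdd
ddddAA
ddAAdA
dAAAAA
AdAdAd
15) dAdAAd
dddAdd
ddAAAA
dAAAAA
AdAdAd
16) dAdAAd
dAdAdd
AAdAAA
ddAAAA
AdAdAd
17) dAdAAd
dAdAdd
dAdAAA
AAAAAA
ddAdAd
18) dAdAdA
dAdAdA
dAdAAA
AAAAAA
ddAdAd
19) dAdAdA
dddAdA
AdAAAA
AdAAAA
ddAdAd

1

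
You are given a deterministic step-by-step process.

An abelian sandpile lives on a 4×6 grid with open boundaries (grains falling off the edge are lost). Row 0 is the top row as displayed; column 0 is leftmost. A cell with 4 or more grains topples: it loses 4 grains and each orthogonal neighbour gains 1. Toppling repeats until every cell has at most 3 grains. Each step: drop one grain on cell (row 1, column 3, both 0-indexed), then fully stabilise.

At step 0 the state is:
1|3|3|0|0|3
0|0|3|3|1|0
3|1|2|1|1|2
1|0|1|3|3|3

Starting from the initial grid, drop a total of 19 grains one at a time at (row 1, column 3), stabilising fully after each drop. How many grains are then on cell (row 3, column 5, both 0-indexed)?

1

[0] 1|3|3|0|0|3
0|0|3|3|1|0
3|1|2|1|1|2
1|0|1|3|3|3
[1] 2|0|1|2|0|3
0|2|1|1|2|0
3|1|3|2|1|2
1|0|1|3|3|3
[2] 2|0|1|2|0|3
0|2|1|2|2|0
3|1|3|2|1|2
1|0|1|3|3|3
[3] 2|0|1|2|0|3
0|2|1|3|2|0
3|1|3|2|1|2
1|0|1|3|3|3
[4] 2|0|1|3|0|3
0|2|2|0|3|0
3|1|3|3|1|2
1|0|1|3|3|3
[5] 2|0|1|3|0|3
0|2|2|1|3|0
3|1|3|3|1|2
1|0|1|3|3|3
[6] 2|0|1|3|0|3
0|2|2|2|3|0
3|1|3|3|1|2
1|0|1|3|3|3
[7] 2|0|1|3|0|3
0|2|2|3|3|0
3|1|3|3|1|2
1|0|1|3|3|3
[8] 2|0|3|1|2|3
0|3|1|1|2|2
3|2|2|0|2|0
1|0|3|2|2|1
[9] 2|0|3|1|2|3
0|3|1|2|2|2
3|2|2|0|2|0
1|0|3|2|2|1
[10] 2|0|3|1|2|3
0|3|1|3|2|2
3|2|2|0|2|0
1|0|3|2|2|1
[11] 2|0|3|2|2|3
0|3|2|0|3|2
3|2|2|1|2|0
1|0|3|2|2|1
[12] 2|0|3|2|2|3
0|3|2|1|3|2
3|2|2|1|2|0
1|0|3|2|2|1
[13] 2|0|3|2|2|3
0|3|2|2|3|2
3|2|2|1|2|0
1|0|3|2|2|1
[14] 2|0|3|2|2|3
0|3|2|3|3|2
3|2|2|1|2|0
1|0|3|2|2|1
[15] 2|0|3|3|3|3
0|3|3|1|0|3
3|2|2|2|3|0
1|0|3|2|2|1
[16] 2|0|3|3|3|3
0|3|3|2|0|3
3|2|2|2|3|0
1|0|3|2|2|1
[17] 2|0|3|3|3|3
0|3|3|3|0|3
3|2|2|2|3|0
1|0|3|2|2|1
[18] 2|2|1|2|1|1
1|0|2|2|3|0
3|3|3|3|3|1
1|0|3|2|2|1
[19] 2|2|1|2|1|1
1|0|2|3|3|0
3|3|3|3|3|1
1|0|3|2|2|1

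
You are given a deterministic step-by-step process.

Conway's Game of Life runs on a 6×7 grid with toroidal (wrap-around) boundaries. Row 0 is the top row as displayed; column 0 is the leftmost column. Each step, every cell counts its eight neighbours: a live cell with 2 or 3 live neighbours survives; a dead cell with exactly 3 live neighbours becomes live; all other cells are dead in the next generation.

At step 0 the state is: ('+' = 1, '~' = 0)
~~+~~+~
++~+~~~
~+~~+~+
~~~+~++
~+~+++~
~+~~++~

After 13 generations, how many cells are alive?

4

step 0: ~~+~~+~
++~+~~~
~+~~+~+
~~~+~++
~+~+++~
~+~~++~
step 1: +~++~++
++~++++
~+~++~+
~~~+~~+
+~~+~~~
~+~~~~+
step 2: ~~~+~~~
~~~~~~~
~+~~~~~
~~~+~++
+~+~~~+
~+~+++~
step 3: ~~++~~~
~~~~~~~
~~~~~~~
~++~~++
+++~~~~
++~++++
step 4: ++++~++
~~~~~~~
~~~~~~~
~~+~~~+
~~~~~~~
~~~~+++
step 5: ++++~~~
+++~~~+
~~~~~~~
~~~~~~~
~~~~~~+
~++++~~
step 6: ~~~~+~+
~~~+~~+
++~~~~~
~~~~~~~
~~++~~~
~~~~+~~
step 7: ~~~++~~
~~~~~++
+~~~~~~
~++~~~~
~~~+~~~
~~~~++~
step 8: ~~~+~~+
~~~~+++
++~~~~+
~++~~~~
~~+++~~
~~~~~+~
step 9: ~~~~~~+
~~~~+~~
~++~~~+
~~~~~~~
~++++~~
~~+~~+~
step 10: ~~~~~+~
+~~~~+~
~~~~~~~
+~~~~~~
~++++~~
~++~++~
step 11: ~+~~~+~
~~~~~~+
~~~~~~+
~+++~~~
+~~~++~
~+~~~+~
step 12: +~~~~++
+~~~~++
+~+~~~~
+++++++
+~~++++
++~~~+~
step 13: ~~~~+~~
~~~~~+~
~~+~~~~
~~~~~~~
~~~~~~~
~+~~~~~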